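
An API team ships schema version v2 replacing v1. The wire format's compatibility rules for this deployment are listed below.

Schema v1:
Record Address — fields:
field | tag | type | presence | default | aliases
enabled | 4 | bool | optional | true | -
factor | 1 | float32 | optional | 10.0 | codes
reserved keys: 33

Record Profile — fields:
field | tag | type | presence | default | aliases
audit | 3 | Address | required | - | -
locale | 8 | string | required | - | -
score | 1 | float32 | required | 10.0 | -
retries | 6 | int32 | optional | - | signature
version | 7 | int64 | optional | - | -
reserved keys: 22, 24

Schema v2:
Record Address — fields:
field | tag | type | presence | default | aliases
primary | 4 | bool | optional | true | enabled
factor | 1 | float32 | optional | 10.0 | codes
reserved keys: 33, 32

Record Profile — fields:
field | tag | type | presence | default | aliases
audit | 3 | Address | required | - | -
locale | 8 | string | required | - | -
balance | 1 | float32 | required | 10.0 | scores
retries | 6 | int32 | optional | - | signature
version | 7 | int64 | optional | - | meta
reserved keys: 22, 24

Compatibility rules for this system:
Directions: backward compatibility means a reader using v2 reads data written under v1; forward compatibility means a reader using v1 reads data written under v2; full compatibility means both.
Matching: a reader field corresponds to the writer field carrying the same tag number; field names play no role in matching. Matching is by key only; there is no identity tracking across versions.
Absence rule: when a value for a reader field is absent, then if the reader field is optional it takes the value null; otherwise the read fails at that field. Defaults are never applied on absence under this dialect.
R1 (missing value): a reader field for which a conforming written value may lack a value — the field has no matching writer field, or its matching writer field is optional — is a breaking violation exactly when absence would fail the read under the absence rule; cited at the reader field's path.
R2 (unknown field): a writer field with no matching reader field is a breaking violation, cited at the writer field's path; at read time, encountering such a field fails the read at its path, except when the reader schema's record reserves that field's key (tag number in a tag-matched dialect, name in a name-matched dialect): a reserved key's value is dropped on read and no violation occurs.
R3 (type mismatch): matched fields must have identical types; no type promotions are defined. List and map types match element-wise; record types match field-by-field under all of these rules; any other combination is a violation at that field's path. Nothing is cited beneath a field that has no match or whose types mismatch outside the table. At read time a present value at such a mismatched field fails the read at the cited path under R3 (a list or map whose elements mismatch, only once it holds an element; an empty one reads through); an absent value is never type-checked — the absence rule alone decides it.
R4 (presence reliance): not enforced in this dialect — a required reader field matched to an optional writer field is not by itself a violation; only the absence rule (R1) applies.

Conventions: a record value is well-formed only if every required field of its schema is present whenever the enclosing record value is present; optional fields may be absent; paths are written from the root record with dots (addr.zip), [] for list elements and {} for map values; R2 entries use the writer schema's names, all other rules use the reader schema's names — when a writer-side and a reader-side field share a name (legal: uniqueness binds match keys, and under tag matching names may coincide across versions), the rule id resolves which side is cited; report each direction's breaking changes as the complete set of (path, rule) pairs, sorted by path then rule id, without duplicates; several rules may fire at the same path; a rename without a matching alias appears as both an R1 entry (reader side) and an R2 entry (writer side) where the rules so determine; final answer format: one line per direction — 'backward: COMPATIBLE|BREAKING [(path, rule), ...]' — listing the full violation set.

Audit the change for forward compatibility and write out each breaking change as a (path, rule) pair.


the writer's type comes first in each Profile pair
checking forward for Profile: reader v1 against writer v2:
  audit <- audit (Address -> Address, writer required)
  locale <- locale (string -> string, writer required)
  score <- balance (float32 -> float32, writer required)
  retries <- retries (int32 -> int32, writer optional)
  version <- version (int64 -> int64, writer optional)
  audit.enabled <- audit.primary (bool -> bool, writer optional)
  audit.factor <- audit.factor (float32 -> float32, writer optional)
  nothing fires on Profile: forward is COMPATIBLE
remaining Profile differences; none change what is asked:
  renamed field enabled to primary in record Address (alias enabled declared on the renamed field) -> no rule fires on it in Profile's dialect; the asked verdict holds
  renamed field score to balance in record Profile -> no rule fires on it in Profile's dialect; the asked verdict holds

forward: COMPATIBLE []


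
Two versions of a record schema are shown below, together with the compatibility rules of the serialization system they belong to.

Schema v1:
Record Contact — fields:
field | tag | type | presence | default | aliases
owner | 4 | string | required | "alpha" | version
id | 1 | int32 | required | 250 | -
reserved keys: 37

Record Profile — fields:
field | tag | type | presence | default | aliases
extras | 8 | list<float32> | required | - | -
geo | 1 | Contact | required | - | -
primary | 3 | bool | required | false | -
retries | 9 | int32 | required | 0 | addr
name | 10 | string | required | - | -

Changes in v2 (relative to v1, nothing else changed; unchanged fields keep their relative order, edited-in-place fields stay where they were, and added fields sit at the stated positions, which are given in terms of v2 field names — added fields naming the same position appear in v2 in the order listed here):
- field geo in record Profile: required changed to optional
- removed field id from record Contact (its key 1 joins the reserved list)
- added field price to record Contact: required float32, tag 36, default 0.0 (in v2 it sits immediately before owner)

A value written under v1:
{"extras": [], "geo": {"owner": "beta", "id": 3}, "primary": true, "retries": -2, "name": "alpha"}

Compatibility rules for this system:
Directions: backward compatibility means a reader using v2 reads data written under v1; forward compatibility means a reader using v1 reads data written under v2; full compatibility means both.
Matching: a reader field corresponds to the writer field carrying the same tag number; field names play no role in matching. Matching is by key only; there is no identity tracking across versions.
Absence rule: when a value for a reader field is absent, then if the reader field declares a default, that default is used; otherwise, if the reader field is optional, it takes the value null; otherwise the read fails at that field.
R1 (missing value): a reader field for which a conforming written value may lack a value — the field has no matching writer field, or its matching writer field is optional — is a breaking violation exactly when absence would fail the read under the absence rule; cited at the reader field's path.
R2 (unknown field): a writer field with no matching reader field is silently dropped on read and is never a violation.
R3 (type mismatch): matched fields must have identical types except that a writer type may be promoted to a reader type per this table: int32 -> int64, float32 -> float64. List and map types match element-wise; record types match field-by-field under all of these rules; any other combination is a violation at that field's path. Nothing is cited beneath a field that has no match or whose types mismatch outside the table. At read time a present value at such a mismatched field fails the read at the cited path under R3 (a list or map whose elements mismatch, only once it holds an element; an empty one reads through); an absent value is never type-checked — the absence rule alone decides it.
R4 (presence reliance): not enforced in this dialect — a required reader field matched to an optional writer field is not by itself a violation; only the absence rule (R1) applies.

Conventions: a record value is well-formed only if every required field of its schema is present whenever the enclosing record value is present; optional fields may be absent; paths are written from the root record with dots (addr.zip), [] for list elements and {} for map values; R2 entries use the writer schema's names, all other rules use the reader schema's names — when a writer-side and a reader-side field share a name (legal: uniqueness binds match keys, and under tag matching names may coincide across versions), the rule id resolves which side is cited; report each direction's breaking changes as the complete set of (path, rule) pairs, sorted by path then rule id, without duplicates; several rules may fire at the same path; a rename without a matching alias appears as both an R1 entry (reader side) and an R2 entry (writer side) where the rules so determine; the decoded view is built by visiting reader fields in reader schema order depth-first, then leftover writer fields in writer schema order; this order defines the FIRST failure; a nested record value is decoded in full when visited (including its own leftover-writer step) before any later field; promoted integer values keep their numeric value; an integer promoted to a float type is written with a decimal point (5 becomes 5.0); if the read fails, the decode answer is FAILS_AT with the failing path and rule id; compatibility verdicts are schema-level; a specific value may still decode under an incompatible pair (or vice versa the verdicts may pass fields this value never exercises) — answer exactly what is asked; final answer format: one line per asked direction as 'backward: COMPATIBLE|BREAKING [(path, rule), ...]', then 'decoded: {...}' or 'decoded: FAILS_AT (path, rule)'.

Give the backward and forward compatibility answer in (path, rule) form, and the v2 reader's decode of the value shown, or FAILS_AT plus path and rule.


each type pair in Profile: writer, then reader
backward analysis of Profile with v2 as reader and v1 as writer:
  list<float32> -> list<float32>, writer required: extras aligns to extras
  Contact -> Contact, writer required: geo aligns to geo
  bool -> bool, writer required: primary aligns to primary
  int32 -> int32, writer required: retries aligns to retries
  string -> string, writer required: name aligns to name
  no writer field matches reader geo.price
  string -> string, writer required: geo.owner aligns to geo.owner
  writer geo.id: unknown to reader
  => backward verdict for Profile: COMPATIBLE, no violations
forward analysis of Profile with v1 as reader and v2 as writer:
  list<float32> -> list<float32>, writer required: extras aligns to extras
  Contact -> Contact, writer optional: geo aligns to geo
  bool -> bool, writer required: primary aligns to primary
  int32 -> int32, writer required: retries aligns to retries
  string -> string, writer required: name aligns to name
  string -> string, writer required: geo.owner aligns to geo.owner
  no writer field matches reader geo.id
  writer geo.price: unknown to reader
  violation R1 at geo
  forward on Profile therefore BREAKING (1)
decode walk for Profile under reader schema v2:
  extras := []
  geo.price := 0.0 (absent -> default)
  geo.owner := "beta"
  writer geo.id: unknown -> dropped
  primary := true
  retries := -2
  name := "alpha"
  => decoded: {"extras": [], "geo": {"price": 0.0, "owner": "beta"}, "primary": true, "retries": -2, "name": "alpha"}

backward: COMPATIBLE []; forward: BREAKING [(geo, R1)]; decoded: {"extras": [], "geo": {"price": 0.0, "owner": "beta"}, "primary": true, "retries": -2, "name": "alpha"}


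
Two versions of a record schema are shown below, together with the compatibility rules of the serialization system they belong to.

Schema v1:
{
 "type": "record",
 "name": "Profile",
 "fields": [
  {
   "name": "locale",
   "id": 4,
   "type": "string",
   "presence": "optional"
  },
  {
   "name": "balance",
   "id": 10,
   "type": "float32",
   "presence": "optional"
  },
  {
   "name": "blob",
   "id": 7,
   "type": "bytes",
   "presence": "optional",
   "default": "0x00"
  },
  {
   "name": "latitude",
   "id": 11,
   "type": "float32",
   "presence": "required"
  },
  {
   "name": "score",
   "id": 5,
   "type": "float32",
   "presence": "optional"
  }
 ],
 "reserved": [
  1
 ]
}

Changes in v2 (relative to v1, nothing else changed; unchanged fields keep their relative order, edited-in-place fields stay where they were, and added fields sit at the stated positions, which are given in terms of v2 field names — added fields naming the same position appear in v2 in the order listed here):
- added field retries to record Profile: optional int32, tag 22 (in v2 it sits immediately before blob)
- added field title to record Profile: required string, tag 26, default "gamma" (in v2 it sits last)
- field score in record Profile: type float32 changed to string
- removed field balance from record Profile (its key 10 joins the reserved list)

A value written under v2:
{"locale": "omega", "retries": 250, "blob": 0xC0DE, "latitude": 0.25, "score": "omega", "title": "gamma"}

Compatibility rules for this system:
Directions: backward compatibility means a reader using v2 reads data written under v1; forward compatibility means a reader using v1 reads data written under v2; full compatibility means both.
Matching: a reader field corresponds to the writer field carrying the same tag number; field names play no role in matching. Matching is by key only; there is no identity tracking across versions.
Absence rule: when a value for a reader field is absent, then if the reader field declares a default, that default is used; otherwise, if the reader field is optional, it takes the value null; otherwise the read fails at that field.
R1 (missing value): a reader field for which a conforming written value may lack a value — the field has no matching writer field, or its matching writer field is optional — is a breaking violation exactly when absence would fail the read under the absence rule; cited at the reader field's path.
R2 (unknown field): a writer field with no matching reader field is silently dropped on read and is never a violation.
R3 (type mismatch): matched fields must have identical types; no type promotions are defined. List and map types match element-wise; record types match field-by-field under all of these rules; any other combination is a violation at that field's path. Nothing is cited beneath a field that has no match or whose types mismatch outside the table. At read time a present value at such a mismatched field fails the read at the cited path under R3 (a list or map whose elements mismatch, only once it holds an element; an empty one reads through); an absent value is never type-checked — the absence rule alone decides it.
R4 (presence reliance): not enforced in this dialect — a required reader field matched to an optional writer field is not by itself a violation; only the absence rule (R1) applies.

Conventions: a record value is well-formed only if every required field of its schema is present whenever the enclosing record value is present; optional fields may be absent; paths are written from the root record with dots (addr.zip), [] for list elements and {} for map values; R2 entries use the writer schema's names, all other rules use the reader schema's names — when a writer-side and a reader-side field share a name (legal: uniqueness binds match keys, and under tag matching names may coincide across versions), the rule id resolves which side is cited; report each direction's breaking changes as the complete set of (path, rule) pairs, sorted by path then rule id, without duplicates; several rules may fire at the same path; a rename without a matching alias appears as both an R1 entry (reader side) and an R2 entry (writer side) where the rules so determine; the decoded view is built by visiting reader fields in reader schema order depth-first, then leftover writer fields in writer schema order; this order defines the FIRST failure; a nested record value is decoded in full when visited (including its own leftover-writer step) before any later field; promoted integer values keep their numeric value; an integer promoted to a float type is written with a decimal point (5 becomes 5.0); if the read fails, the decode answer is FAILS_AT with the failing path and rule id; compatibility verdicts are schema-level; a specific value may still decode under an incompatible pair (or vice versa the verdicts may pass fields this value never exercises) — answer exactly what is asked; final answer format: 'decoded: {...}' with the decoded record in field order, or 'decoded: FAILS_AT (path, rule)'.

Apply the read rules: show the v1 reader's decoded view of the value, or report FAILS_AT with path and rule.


decoded: FAILS_AT (score, R3)

arrows below run writer -> reader for Profile
decoding the Profile value with the v1 reader:
  locale := "omega"
  balance := null (absent, optional -> null)
  blob := 0xC0DE
  latitude := 0.25
  read fails at score under R3
  => FAILS_AT (score, R3)
remaining Profile differences; none change what is asked:
  added field title to record Profile: required string, tag 26, default "gamma" (in v2 it sits last) -> fires no rule on Profile under this dialect and leaves the result unchanged
  added field retries to record Profile: optional int32, tag 22 (in v2 it sits immediately before blob) -> fires no rule on Profile under this dialect and leaves the result unchanged
  removed field balance from record Profile (its key 10 joins the reserved list) -> fires no rule on Profile under this dialect and leaves the result unchanged


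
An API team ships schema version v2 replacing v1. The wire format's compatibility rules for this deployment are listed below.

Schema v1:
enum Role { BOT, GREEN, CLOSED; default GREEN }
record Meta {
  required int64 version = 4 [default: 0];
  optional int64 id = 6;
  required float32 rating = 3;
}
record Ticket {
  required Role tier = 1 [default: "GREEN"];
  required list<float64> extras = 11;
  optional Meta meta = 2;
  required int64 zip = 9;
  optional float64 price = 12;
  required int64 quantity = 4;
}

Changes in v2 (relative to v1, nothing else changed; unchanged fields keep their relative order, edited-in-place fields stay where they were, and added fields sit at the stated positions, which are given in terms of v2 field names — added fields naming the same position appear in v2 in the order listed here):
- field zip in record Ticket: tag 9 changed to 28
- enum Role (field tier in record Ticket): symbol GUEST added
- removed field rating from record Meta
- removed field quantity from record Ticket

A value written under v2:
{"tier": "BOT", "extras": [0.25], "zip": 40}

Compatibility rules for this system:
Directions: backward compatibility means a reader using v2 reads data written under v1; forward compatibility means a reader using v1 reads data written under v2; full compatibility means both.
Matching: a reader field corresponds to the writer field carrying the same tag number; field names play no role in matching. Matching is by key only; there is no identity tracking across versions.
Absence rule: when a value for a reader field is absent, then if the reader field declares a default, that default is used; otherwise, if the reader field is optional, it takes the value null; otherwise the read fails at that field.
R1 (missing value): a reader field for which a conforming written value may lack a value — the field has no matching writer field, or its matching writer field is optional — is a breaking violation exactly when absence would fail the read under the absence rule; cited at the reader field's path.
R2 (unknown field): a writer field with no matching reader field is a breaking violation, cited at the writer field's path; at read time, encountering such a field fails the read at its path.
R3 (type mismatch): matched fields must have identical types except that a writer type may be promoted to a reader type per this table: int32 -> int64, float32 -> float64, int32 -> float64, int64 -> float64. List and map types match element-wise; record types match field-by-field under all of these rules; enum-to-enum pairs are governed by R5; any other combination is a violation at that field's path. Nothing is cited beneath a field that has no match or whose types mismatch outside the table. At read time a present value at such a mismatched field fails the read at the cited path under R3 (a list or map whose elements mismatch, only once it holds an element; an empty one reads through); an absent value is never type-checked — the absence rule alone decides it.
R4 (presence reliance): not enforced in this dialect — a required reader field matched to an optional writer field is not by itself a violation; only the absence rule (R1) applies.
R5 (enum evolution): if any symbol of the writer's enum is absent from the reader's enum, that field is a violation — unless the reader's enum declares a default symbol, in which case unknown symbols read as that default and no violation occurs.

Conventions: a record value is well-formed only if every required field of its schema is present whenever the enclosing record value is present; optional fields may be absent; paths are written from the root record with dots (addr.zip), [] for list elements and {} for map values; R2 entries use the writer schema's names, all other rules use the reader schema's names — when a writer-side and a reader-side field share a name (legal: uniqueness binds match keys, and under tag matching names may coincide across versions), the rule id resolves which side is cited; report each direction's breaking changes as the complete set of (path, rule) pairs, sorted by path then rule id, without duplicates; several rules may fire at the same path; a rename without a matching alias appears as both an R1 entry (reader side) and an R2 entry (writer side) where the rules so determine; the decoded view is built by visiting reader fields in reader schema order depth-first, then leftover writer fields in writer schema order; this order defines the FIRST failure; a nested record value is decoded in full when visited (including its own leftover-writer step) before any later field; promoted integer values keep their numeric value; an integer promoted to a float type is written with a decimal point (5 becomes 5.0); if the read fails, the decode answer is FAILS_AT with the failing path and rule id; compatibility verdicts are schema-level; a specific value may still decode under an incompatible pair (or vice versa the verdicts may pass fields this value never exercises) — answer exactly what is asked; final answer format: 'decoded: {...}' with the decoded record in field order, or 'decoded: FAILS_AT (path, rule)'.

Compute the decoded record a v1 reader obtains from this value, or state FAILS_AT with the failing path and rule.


each type pair in Ticket: writer, then reader
decoding the Ticket value with the v1 reader:
  tier := "BOT"
  extras := [0.25]
  meta := null (not supplied -> null)
  read fails at zip under R1 (no fill)
  => FAILS_AT (zip, R1)
remaining Ticket differences; none change what is asked:
  enum Role (field tier in record Ticket): symbol GUEST added -> fires no rule on Ticket under this dialect and leaves the result unchanged
  removed field rating from record Meta -> a verdict-level change on Ticket — the shown value reads the same
  removed field quantity from record Ticket -> a verdict-level change on Ticket — the shown value reads the same

decoded: FAILS_AT (zip, R1)


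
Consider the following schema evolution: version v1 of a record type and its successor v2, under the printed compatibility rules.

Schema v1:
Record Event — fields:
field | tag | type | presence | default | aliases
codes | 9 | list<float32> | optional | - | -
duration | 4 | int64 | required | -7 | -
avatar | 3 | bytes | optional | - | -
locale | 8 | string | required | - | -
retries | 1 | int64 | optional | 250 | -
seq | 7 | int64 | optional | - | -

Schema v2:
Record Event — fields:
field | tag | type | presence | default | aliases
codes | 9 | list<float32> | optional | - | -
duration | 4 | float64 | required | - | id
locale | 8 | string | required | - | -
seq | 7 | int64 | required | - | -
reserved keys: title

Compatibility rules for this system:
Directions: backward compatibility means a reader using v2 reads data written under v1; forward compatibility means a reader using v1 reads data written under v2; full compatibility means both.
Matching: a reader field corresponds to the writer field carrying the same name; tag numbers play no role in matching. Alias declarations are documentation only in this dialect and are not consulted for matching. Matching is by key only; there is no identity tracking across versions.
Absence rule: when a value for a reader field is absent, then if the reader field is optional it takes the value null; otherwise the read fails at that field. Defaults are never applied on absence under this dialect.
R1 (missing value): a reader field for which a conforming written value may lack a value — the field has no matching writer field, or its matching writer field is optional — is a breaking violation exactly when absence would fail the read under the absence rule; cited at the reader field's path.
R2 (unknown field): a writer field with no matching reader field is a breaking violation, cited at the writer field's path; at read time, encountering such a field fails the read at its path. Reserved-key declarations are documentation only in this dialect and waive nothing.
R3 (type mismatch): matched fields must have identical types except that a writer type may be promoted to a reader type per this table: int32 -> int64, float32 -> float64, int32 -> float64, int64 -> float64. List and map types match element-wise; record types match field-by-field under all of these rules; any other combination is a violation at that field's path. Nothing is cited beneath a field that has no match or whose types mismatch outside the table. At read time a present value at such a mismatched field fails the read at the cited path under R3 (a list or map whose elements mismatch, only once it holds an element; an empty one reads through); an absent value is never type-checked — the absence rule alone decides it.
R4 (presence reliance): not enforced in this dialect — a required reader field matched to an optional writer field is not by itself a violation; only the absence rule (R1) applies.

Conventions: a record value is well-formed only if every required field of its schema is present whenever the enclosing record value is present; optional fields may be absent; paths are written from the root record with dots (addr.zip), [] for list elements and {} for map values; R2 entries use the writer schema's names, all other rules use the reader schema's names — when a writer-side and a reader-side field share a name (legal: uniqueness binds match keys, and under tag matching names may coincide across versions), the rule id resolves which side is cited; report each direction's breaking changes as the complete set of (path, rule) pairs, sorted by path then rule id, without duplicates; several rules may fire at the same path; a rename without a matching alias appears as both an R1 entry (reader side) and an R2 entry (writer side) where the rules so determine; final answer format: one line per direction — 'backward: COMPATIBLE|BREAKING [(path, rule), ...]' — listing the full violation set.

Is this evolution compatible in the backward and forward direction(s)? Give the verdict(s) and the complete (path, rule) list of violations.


backward: BREAKING [(avatar, R2), (retries, R2), (seq, R1)]; forward: BREAKING [(duration, R3)]

each type pair in Event: writer, then reader
backward for Event (reader v2, writer v1):
  codes: paired with writer codes (list<float32> -> list<float32>; writer optional)
  duration: paired with writer duration (int64 -> float64; writer required)
  locale: paired with writer locale (string -> string; writer required)
  seq: paired with writer seq (int64 -> int64; writer optional)
  writer avatar: unknown to reader
  writer retries: unknown to reader
  rule R2 violated at avatar
  rule R2 violated at retries
  rule R1 violated at seq
  => 3 violation(s): backward is BREAKING for Event
forward for Event (reader v1, writer v2):
  codes: paired with writer codes (list<float32> -> list<float32>; writer optional)
  duration: paired with writer duration (float64 -> int64; writer required)
  no writer field matches reader avatar
  locale: paired with writer locale (string -> string; writer required)
  no writer field matches reader retries
  seq: paired with writer seq (int64 -> int64; writer required)
  rule R3 violated at duration
  => 1 violation(s): forward is BREAKING for Event


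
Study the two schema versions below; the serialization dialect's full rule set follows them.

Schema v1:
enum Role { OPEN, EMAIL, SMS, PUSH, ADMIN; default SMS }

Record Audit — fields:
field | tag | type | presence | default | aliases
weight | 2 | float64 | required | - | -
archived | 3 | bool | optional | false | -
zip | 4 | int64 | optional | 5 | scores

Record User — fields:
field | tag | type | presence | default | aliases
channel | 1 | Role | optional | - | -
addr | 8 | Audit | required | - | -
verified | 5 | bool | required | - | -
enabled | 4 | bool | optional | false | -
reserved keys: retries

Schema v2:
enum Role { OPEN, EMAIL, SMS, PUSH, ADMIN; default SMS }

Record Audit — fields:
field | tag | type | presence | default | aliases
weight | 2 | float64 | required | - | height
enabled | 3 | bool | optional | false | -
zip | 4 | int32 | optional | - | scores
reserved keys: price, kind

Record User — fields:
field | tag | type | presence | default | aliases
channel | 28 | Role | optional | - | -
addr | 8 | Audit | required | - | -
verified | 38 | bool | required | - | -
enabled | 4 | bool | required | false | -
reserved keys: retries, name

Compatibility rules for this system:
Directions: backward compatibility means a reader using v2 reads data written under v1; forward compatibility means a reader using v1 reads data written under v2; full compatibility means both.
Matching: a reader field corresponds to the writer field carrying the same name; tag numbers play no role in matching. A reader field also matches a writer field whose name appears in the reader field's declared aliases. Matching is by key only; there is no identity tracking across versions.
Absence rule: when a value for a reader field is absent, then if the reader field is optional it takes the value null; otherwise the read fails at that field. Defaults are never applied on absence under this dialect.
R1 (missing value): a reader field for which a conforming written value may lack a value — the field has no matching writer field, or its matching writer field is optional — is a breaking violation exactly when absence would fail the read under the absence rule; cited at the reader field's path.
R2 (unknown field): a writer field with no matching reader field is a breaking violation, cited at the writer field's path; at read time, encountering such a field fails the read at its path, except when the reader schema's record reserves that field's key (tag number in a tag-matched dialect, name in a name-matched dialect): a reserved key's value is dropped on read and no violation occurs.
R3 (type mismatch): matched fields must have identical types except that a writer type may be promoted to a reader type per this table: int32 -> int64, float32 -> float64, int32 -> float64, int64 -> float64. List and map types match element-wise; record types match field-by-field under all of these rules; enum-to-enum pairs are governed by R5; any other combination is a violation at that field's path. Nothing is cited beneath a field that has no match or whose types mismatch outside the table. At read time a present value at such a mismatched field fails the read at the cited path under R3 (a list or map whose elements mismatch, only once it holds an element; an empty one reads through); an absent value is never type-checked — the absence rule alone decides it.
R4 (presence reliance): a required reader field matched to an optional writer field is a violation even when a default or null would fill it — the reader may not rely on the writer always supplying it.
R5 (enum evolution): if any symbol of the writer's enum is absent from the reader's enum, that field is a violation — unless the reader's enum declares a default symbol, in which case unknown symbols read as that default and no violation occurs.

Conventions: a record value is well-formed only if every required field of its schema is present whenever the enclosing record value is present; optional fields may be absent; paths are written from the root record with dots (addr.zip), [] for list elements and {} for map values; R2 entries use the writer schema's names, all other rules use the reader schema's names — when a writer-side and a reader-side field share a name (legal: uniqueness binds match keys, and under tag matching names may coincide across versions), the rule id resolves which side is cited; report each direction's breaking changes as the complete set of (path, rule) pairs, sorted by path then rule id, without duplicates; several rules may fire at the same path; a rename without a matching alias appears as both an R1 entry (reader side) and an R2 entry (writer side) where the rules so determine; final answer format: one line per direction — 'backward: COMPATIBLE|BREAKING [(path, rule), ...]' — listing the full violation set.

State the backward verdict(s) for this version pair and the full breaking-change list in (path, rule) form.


in User below, arrows point writer -> reader
backward for User (reader v2, writer v1):
  channel: paired with writer channel (Role -> Role; writer optional)
  addr: paired with writer addr (Audit -> Audit; writer required)
  verified: paired with writer verified (bool -> bool; writer required)
  enabled: paired with writer enabled (bool -> bool; writer optional)
  addr.weight: paired with writer addr.weight (float64 -> float64; writer required)
  no writer field matches reader addr.enabled
  addr.zip: paired with writer addr.zip (int64 -> int32; writer optional)
  addr.archived (writer side), unknown to reader
  R2 fires at addr.archived
  R3 fires at addr.zip
  R1 fires at enabled
  R4 fires at enabled
  => backward: BREAKING (4)
ruling out the remaining User differences:
  field channel in record User: tag 1 changed to 28 -> inert for the asked User verdict: nothing fires
  field verified in record User: tag 5 changed to 38 -> inert for the asked User verdict: nothing fires

backward: BREAKING [(addr.archived, R2), (addr.zip, R3), (enabled, R1), (enabled, R4)]


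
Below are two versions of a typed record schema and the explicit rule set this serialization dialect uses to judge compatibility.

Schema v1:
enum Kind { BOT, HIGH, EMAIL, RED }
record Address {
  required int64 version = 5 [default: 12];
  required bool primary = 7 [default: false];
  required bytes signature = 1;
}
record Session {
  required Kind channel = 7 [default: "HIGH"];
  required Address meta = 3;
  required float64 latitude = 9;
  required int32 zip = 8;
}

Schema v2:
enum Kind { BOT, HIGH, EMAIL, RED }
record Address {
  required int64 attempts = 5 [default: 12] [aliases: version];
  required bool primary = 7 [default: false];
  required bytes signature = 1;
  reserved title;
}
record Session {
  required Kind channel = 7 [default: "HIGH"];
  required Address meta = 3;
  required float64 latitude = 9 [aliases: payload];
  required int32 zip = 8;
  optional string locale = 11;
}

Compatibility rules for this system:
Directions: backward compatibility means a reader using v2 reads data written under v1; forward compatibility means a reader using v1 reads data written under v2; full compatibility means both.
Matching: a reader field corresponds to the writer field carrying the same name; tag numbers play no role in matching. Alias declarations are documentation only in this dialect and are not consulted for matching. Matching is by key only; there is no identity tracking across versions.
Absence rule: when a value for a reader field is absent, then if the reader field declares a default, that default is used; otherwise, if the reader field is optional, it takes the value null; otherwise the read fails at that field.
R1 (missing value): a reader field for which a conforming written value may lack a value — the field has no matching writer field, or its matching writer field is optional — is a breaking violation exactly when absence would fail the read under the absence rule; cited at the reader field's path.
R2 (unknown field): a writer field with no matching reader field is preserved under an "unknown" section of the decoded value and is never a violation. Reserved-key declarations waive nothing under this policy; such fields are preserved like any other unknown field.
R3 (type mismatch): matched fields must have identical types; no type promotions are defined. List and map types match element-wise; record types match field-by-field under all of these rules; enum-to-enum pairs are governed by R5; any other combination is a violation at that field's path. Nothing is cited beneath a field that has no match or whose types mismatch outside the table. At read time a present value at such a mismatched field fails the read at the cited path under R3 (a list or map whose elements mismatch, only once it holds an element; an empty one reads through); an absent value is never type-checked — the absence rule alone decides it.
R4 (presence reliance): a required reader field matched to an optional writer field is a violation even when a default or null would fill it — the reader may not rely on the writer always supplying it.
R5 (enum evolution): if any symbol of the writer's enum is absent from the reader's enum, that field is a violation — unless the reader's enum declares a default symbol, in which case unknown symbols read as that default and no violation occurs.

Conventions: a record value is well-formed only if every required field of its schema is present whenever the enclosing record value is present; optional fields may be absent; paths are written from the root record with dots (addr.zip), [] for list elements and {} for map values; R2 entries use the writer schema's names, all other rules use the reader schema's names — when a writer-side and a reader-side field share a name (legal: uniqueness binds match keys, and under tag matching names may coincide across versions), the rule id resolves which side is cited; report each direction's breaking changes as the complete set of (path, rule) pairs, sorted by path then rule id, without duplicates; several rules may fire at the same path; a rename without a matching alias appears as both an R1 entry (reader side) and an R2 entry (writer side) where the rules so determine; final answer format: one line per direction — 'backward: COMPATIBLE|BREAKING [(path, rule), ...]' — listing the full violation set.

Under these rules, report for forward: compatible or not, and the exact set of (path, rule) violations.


each type pair in Session: writer, then reader
forward pass over Session, reader schema v1, writer schema v2:
  Kind -> Kind, writer required: channel aligns to channel
  Address -> Address, writer required: meta aligns to meta
  float64 -> float64, writer required: latitude aligns to latitude
  int32 -> int32, writer required: zip aligns to zip
  locale (writer side), unknown to reader
  meta.version has no writer counterpart
  bool -> bool, writer required: meta.primary aligns to meta.primary
  bytes -> bytes, writer required: meta.signature aligns to meta.signature
  meta.attempts (writer side), unknown to reader
  nothing fires on Session: forward is COMPATIBLE
ruling out the remaining Session differences:
  added field locale to record Session: optional string, tag 11 (in v2 it sits last) -> inert for the asked Session verdict: nothing fires
  renamed field version to attempts in record Address (alias version declared on the renamed field) -> inert for the asked Session verdict: nothing fires

forward: COMPATIBLE []
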